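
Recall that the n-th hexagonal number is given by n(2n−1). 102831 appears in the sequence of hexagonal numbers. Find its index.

Set n(2n−1) = 102831, giving 2n² − n − 102831 = 0.
So n = (1 + 907) / 4 = 908/4 = 227.
Check: 227·(2·227 − 1) = 102831. ✓

227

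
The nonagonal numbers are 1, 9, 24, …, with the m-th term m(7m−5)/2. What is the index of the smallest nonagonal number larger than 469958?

Solve n(7n−5)/2 > 469958 for integer n.
The largest n with value ≤ 469958 is 366 (since 467931 ≤ 469958 < 470494), so the first above is n = 367, value 470494.

367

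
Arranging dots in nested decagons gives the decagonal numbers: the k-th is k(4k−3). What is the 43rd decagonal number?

43·(4·43 − 3) = 43·169 = 7267.

7267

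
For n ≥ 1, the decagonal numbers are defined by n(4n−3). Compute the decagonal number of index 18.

18·(4·18 − 3) = 18·69 = 1242.

1242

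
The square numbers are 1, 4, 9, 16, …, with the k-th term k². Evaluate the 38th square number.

1444

The 38th square number is n² with n = 38.
38² = 1444.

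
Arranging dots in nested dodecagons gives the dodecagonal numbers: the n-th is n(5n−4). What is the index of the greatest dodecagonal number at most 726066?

Solve n(5n−4) ≤ 726066 for integer n.
n = 381 gives 724281 ≤ 726066, while n = 382 gives 728092 > 726066; so the answer is index 381.

381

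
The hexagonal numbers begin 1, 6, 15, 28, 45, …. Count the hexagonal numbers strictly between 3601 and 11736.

34

The n-th hexagonal number is n(2n−1).
Smallest index with value > 3601: n = 43 (giving 3655).
Largest index with value < 11736: n = 76 (giving 11476).
Indices 43 through 76: 34 terms.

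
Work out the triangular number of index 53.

53·54/2 = 2862/2 = 1431.

1431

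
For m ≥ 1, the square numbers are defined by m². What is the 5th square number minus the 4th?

9

n² − (n−1)² = 2n − 1, so 5² − 4² = 2·5 − 1 = 9.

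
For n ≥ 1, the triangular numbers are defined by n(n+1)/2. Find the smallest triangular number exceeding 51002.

Solve n(n+1)/2 > 51002 for integer n.
The largest n with value ≤ 51002 is 318 (since 50721 ≤ 51002 < 51040), so the first above is n = 319, value 51040.

51040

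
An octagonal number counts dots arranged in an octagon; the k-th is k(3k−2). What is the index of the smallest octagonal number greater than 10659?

Solve n(3n−2) > 10659 for integer n.
The largest n with value ≤ 10659 is 59 (since 10325 ≤ 10659 < 10680), so the first above is n = 60, value 10680.

60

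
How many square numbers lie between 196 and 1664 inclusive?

27

The n-th square number is n².
Smallest index with value ≥ 196: n = 14 (giving 196).
Largest index with value ≤ 1664: n = 40 (giving 1600).
Indices 14 through 40: 27 terms.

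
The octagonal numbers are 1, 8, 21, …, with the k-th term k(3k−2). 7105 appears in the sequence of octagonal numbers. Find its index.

49

Set n(3n−2) = 7105, giving 3n² − 2n − 7105 = 0.
The discriminant is 4 + 12·7105 = 85264, and √85264 = 292.
So n = (2 + 292) / 6 = 294/6 = 49.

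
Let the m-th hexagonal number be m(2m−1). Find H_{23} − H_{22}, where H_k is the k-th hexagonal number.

Consecutive hexagonal numbers differ by 4n − 3: here 4·23 − 3 = 89.

89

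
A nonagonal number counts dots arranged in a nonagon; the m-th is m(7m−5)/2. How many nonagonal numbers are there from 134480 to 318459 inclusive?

106

The n-th nonagonal number is n(7n−5)/2.
Smallest index with value ≥ 134480: n = 197 (giving 135339).
Largest index with value ≤ 318459: n = 302 (giving 318459).
Indices 197 through 302: 106 terms.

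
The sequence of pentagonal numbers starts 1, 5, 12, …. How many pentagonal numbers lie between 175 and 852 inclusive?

The n-th pentagonal number is n(3n−1)/2.
Smallest index with value ≥ 175: n = 11 (giving 176).
Largest index with value ≤ 852: n = 24 (giving 852).
Indices 11 through 24: 14 terms.

14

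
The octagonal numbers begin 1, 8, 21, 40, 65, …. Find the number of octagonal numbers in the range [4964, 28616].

The n-th octagonal number is n(3n−2).
Smallest index with value ≥ 4964: n = 42 (giving 5208).
Largest index with value ≤ 28616: n = 98 (giving 28616).
Indices 42 through 98: 57 terms.

57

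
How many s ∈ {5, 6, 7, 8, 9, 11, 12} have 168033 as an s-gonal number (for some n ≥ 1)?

s = 5: P(5, 334) = 167167 and P(5, 335) = 168170; 168033 is not s-gonal.
s = 6: P(6, 290) = 167910 and P(6, 291) = 169071; 168033 is not s-gonal.
s = 7: P(7, 259) = 167314 and P(7, 260) = 168610; 168033 is not s-gonal.
s = 8: P(8, 237) = 168033. ✓
s = 9: P(9, 219) = 167316 and P(9, 220) = 168850; 168033 is not s-gonal.
s = 11: P(11, 193) = 166945 and P(11, 194) = 168683; 168033 is not s-gonal.
s = 12: P(12, 183) = 166713 and P(12, 184) = 168544; 168033 is not s-gonal.
Hits: s ∈ {8} → 1.

1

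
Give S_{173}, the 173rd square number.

The 173rd square number is n² with n = 173.
173² = 29929.

29929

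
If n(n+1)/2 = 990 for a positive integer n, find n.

Set n(n+1)/2 = 990, giving n² + n − 1980 = 0.
The discriminant is 1 + 8·990 = 7921, and √7921 = 89.
So n = (-1 + 89) / 2 = 88/2 = 44.

44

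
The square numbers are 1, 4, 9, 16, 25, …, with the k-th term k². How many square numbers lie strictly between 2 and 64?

The n-th square number is n².
Smallest index with value > 2: n = 2 (giving 4).
Largest index with value < 64: n = 7 (giving 49).
Indices 2 through 7: 6 terms.

6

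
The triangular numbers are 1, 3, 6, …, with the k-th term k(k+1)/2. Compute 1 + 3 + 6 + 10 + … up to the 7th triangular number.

84

Σ i(i+1)/2 = (Σi² + Σi) / 2 over i = 1..7.
Σi = 28 and Σi² = 140.
(1·140 + 1·28) / 2 = 168/2 = 84.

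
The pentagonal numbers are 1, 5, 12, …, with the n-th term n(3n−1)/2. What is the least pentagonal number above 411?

Solve n(3n−1)/2 > 411 for integer n.
The largest n with value ≤ 411 is 16 (since 376 ≤ 411 < 425), so the first above is n = 17, value 425.

425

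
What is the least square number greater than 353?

Solve n² > 353 for integer n.
The largest n with value ≤ 353 is 18 (since 324 ≤ 353 < 361), so the first above is n = 19, value 361.

361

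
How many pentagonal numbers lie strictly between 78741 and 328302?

238

The n-th pentagonal number is n(3n−1)/2.
Smallest index with value > 78741: n = 230 (giving 79235).
Largest index with value < 328302: n = 467 (giving 326900).
Indices 230 through 467: 238 terms.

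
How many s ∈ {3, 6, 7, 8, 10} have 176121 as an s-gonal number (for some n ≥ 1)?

s = 3: P(3, 593) = 176121. ✓
s = 6: P(6, 297) = 176121. ✓
s = 7: P(7, 265) = 175165 and P(7, 266) = 176491; 176121 is not s-gonal.
s = 8: P(8, 242) = 175208 and P(8, 243) = 176661; 176121 is not s-gonal.
s = 10: P(10, 210) = 175770 and P(10, 211) = 177451; 176121 is not s-gonal.
Hits: s ∈ {3, 6} → 2.

2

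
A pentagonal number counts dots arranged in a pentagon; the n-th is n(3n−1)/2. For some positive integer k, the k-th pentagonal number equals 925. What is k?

25

Set n(3n−1)/2 = 925, giving 3n² − n − 1850 = 0.
The discriminant is 1 + 24·925 = 22201, and √22201 = 149.
So n = (1 + 149) / 6 = 150/6 = 25.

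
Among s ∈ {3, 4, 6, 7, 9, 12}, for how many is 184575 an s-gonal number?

s = 3: P(3, 607) = 184528 and P(3, 608) = 185136; 184575 is not s-gonal.
s = 4: P(4, 429) = 184041 and P(4, 430) = 184900; 184575 is not s-gonal.
s = 6: P(6, 304) = 184528 and P(6, 305) = 185745; 184575 is not s-gonal.
s = 7: P(7, 272) = 184552 and P(7, 273) = 185913; 184575 is not s-gonal.
s = 9: P(9, 230) = 184575. ✓
s = 12: P(12, 192) = 183552 and P(12, 193) = 185473; 184575 is not s-gonal.
Hits: s ∈ {9} → 1.

1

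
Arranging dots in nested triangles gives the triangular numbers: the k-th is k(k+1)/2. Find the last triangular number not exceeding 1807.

Solve n(n+1)/2 ≤ 1807 for integer n.
n = 59 gives 1770 ≤ 1807, while n = 60 gives 1830 > 1807; so the answer is 1770.

1770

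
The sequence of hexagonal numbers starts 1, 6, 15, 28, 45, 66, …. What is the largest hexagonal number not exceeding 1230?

Solve n(2n−1) ≤ 1230 for integer n.
n = 25 gives 1225 ≤ 1230, while n = 26 gives 1326 > 1230; so the answer is 1225.

1225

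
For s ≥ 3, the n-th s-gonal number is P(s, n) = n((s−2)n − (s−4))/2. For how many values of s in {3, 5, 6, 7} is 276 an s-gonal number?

2

s = 3: P(3, 23) = 276. ✓
s = 5: P(5, 13) = 247 and P(5, 14) = 287; 276 is not s-gonal.
s = 6: P(6, 12) = 276. ✓
s = 7: P(7, 10) = 235 and P(7, 11) = 286; 276 is not s-gonal.
Hits: s ∈ {3, 6} → 2.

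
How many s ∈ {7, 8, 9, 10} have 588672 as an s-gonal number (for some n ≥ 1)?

s = 7: P(7, 485) = 587335 and P(7, 486) = 589761; 588672 is not s-gonal.
s = 8: P(8, 443) = 587861 and P(8, 444) = 590520; 588672 is not s-gonal.
s = 9: P(9, 410) = 587325 and P(9, 411) = 590196; 588672 is not s-gonal.
s = 10: P(10, 384) = 588672. ✓
Hits: s ∈ {10} → 1.

1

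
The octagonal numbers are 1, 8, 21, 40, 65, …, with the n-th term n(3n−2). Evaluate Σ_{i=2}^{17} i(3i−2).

5048

Σ i(3i−2) = 3Σi² − 2Σi over i = 2..17.
Σi = 153 − 1 = 152 and Σi² = 1785 − 1 = 1784.
3·1784 − 2·152 = 5048.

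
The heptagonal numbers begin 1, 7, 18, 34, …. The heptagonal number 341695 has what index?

370

Set n(5n−3)/2 = 341695, giving 5n² − 3n − 683390 = 0.
The discriminant is 9 + 40·341695 = 13667809, and √13667809 = 3697.
So n = (3 + 3697) / 10 = 3700/10 = 370.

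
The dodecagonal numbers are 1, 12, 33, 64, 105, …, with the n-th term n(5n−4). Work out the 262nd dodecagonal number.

The 262nd dodecagonal number is n(5n−4) with n = 262.
262·(5·262 − 4) = 262·1306 = 342172.

342172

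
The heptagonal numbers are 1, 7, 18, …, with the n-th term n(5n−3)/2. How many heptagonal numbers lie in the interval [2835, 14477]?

The n-th heptagonal number is n(5n−3)/2.
Smallest index with value ≥ 2835: n = 34 (giving 2839).
Largest index with value ≤ 14477: n = 76 (giving 14326).
Indices 34 through 76: 43 terms.

43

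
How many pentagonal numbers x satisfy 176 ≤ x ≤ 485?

The n-th pentagonal number is n(3n−1)/2.
Smallest index with value ≥ 176: n = 11 (giving 176).
Largest index with value ≤ 485: n = 18 (giving 477).
Indices 11 through 18: 8 terms.

8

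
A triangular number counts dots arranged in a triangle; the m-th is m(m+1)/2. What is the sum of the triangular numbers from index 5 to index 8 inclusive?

100

Σ i(i+1)/2 = (Σi² + Σi) / 2 over i = 5..8.
Σi = 36 − 10 = 26 and Σi² = 204 − 30 = 174.
(1·174 + 1·26) / 2 = 200/2 = 100.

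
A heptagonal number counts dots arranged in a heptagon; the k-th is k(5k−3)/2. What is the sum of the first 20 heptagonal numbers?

Σ i(5i−3)/2 = (5Σi² − 3Σi) / 2 over i = 1..20.
Σi = 210 and Σi² = 2870.
(5·2870 − 3·210) / 2 = 13720/2 = 6860.

6860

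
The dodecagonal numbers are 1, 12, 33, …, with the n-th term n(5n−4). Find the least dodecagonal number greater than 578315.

Solve n(5n−4) > 578315 for integer n.
The largest n with value ≤ 578315 is 340 (since 576640 ≤ 578315 < 580041), so the first above is n = 341, value 580041.

580041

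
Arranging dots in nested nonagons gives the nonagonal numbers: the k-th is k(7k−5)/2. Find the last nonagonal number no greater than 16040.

Solve n(7n−5)/2 ≤ 16040 for integer n.
n = 68 gives 16014 ≤ 16040, while n = 69 gives 16491 > 16040; so the answer is 16014.

16014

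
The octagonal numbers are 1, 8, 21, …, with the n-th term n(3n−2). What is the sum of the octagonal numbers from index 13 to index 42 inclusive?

Σ i(3i−2) = 3Σi² − 2Σi over i = 13..42.
Σi = 903 − 78 = 825 and Σi² = 25585 − 650 = 24935.
3·24935 − 2·825 = 73155.

73155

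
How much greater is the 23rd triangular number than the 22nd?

23

Consecutive triangular numbers differ by n: T_{23} − T_{22} = 23.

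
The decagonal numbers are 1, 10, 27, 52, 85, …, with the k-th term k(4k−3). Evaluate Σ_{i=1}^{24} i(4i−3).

Σ i(4i−3) = 4Σi² − 3Σi over i = 1..24.
Σi = 300 and Σi² = 4900.
4·4900 − 3·300 = 18700.

18700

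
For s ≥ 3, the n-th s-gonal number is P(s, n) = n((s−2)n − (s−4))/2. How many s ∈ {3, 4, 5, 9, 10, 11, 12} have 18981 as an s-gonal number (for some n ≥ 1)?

s = 3: P(3, 194) = 18915 and P(3, 195) = 19110; 18981 is not s-gonal.
s = 4: P(4, 137) = 18769 and P(4, 138) = 19044; 18981 is not s-gonal.
s = 5: P(5, 112) = 18760 and P(5, 113) = 19097; 18981 is not s-gonal.
s = 9: P(9, 74) = 18981. ✓
s = 10: P(10, 69) = 18837 and P(10, 70) = 19390; 18981 is not s-gonal.
s = 11: P(11, 65) = 18785 and P(11, 66) = 19371; 18981 is not s-gonal.
s = 12: P(12, 62) = 18972 and P(12, 63) = 19593; 18981 is not s-gonal.
Hits: s ∈ {9} → 1.

1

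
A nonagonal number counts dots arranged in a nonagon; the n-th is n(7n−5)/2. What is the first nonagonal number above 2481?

2484

Solve n(7n−5)/2 > 2481 for integer n.
The largest n with value ≤ 2481 is 26 (since 2301 ≤ 2481 < 2484), so the first above is n = 27, value 2484.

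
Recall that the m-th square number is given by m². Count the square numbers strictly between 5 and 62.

5

The n-th square number is n².
Smallest index with value > 5: n = 3 (giving 9).
Largest index with value < 62: n = 7 (giving 49).
Indices 3 through 7: 5 terms.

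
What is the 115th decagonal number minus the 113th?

115·(4·115 − 3) = 52555 and 113·(4·113 − 3) = 50737.
Difference: 52555 − 50737 = 1818.

1818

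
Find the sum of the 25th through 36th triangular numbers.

5836

Σ i(i+1)/2 = (Σi² + Σi) / 2 over i = 25..36.
Σi = 666 − 300 = 366 and Σi² = 16206 − 4900 = 11306.
(1·11306 + 1·366) / 2 = 11672/2 = 5836.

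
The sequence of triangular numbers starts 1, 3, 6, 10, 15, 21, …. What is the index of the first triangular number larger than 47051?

Solve n(n+1)/2 > 47051 for integer n.
The largest n with value ≤ 47051 is 306 (since 46971 ≤ 47051 < 47278), so the first above is n = 307, value 47278.

307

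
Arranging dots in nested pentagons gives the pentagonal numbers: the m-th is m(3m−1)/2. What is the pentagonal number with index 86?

11051

The 86th pentagonal number is n(3n−1)/2 with n = 86.
86·(3·86 − 1)/2 = 86·257/2 = 11051.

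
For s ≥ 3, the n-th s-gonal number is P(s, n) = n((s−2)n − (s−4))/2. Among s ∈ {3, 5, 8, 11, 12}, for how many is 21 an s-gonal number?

s = 3: P(3, 6) = 21. ✓
s = 5: P(5, 3) = 12 and P(5, 4) = 22; 21 is not s-gonal.
s = 8: P(8, 3) = 21. ✓
s = 11: P(11, 2) = 11 and P(11, 3) = 30; 21 is not s-gonal.
s = 12: P(12, 2) = 12 and P(12, 3) = 33; 21 is not s-gonal.
Hits: s ∈ {3, 8} → 2.

2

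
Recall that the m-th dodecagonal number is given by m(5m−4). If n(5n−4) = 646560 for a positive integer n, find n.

Set n(5n−4) = 646560, giving 5n² − 4n − 646560 = 0.
The discriminant is 16 + 20·646560 = 12931216, and √12931216 = 3596.
So n = (4 + 3596) / 10 = 3600/10 = 360.

360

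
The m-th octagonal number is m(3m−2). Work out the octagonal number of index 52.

8008

The 52nd octagonal number is n(3n−2) with n = 52.
52·(3·52 − 2) = 52·154 = 8008.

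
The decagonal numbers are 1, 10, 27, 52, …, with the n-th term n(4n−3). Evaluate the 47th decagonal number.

47·(4·47 − 3) = 47·185 = 8695.

8695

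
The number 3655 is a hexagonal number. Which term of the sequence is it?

Set n(2n−1) = 3655, giving 2n² − n − 3655 = 0.
The discriminant is 1 + 8·3655 = 29241, and √29241 = 171.
So n = (1 + 171) / 4 = 172/4 = 43.
Check: 43·(2·43 − 1) = 3655. ✓

43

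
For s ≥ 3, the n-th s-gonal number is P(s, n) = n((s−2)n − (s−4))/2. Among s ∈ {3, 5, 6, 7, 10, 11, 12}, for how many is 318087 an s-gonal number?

s = 3: P(3, 797) = 318003 and P(3, 798) = 318801; 318087 is not s-gonal.
s = 5: P(5, 460) = 317170 and P(5, 461) = 318551; 318087 is not s-gonal.
s = 6: P(6, 399) = 318003 and P(6, 400) = 319600; 318087 is not s-gonal.
s = 7: P(7, 357) = 318087. ✓
s = 10: P(10, 282) = 317250 and P(10, 283) = 319507; 318087 is not s-gonal.
s = 11: P(11, 266) = 317471 and P(11, 267) = 319866; 318087 is not s-gonal.
s = 12: P(12, 252) = 316512 and P(12, 253) = 319033; 318087 is not s-gonal.
Hits: s ∈ {7} → 1.

1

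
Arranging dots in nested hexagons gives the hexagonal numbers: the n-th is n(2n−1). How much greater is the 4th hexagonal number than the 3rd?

13

Consecutive hexagonal numbers differ by 4n − 3: here 4·4 − 3 = 13.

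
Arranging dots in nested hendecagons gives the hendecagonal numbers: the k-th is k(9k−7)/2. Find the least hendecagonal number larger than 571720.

572271

Solve n(9n−7)/2 > 571720 for integer n.
The largest n with value ≤ 571720 is 356 (since 569066 ≤ 571720 < 572271), so the first above is n = 357, value 572271.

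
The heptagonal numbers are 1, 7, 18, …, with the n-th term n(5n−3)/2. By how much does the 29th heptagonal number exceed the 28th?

Consecutive heptagonal numbers differ by 5n − 4: here 5·29 − 4 = 141.

141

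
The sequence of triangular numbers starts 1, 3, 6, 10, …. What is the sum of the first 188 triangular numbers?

1125180

Σ i(i+1)/2 = (Σi² + Σi) / 2 over i = 1..188.
Σi = 17766 and Σi² = 2232594.
(1·2232594 + 1·17766) / 2 = 2250360/2 = 1125180.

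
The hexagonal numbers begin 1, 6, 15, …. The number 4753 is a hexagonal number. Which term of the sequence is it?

Set n(2n−1) = 4753, giving 2n² − n − 4753 = 0.
The discriminant is 1 + 8·4753 = 38025, and √38025 = 195.
So n = (1 + 195) / 4 = 196/4 = 49.
Check: 49·(2·49 − 1) = 4753. ✓

49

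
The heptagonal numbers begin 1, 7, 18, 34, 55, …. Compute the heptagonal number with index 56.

The 56th heptagonal number is n(5n−3)/2 with n = 56.
56·(5·56 − 3)/2 = 56·277/2 = 7756.

7756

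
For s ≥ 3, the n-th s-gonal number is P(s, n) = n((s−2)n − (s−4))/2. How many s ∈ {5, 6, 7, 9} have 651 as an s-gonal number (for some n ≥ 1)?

2

s = 5: P(5, 21) = 651. ✓
s = 6: P(6, 18) = 630 and P(6, 19) = 703; 651 is not s-gonal.
s = 7: P(7, 16) = 616 and P(7, 17) = 697; 651 is not s-gonal.
s = 9: P(9, 14) = 651. ✓
Hits: s ∈ {5, 9} → 2.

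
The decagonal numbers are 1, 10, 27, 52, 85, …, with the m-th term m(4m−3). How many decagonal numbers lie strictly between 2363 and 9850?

25

The n-th decagonal number is n(4n−3).
Smallest index with value > 2363: n = 25 (giving 2425).
Largest index with value < 9850: n = 49 (giving 9457).
Indices 25 through 49: 25 terms.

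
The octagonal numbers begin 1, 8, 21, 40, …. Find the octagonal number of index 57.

9633

The 57th octagonal number is n(3n−2) with n = 57.
57·(3·57 − 2) = 57·169 = 9633.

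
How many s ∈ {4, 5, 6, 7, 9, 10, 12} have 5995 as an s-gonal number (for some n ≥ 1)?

s = 4: P(4, 77) = 5929 and P(4, 78) = 6084; 5995 is not s-gonal.
s = 5: P(5, 63) = 5922 and P(5, 64) = 6112; 5995 is not s-gonal.
s = 6: P(6, 55) = 5995. ✓
s = 7: P(7, 49) = 5929 and P(7, 50) = 6175; 5995 is not s-gonal.
s = 9: P(9, 41) = 5781 and P(9, 42) = 6069; 5995 is not s-gonal.
s = 10: P(10, 39) = 5967 and P(10, 40) = 6280; 5995 is not s-gonal.
s = 12: P(12, 35) = 5985 and P(12, 36) = 6336; 5995 is not s-gonal.
Hits: s ∈ {6} → 1.

1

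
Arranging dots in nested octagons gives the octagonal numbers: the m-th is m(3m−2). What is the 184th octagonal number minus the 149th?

34895

184·(3·184 − 2) = 101200 and 149·(3·149 − 2) = 66305.
Difference: 101200 − 66305 = 34895.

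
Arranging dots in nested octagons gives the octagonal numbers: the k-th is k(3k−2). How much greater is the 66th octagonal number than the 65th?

Consecutive octagonal numbers differ by 6n − 5: here 6·66 − 5 = 391.

391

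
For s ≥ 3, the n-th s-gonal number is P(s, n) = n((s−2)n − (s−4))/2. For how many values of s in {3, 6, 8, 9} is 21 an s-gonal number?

s = 3: P(3, 6) = 21. ✓
s = 6: P(6, 3) = 15 and P(6, 4) = 28; 21 is not s-gonal.
s = 8: P(8, 3) = 21. ✓
s = 9: P(9, 2) = 9 and P(9, 3) = 24; 21 is not s-gonal.
Hits: s ∈ {3, 8} → 2.

2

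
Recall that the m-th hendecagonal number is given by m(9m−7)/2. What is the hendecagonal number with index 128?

The 128th hendecagonal number is n(9n−7)/2 with n = 128.
128·(9·128 − 7)/2 = 128·1145/2 = 73280.

73280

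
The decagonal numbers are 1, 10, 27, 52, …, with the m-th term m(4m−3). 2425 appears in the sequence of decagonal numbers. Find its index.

Set n(4n−3) = 2425, giving 4n² − 3n − 2425 = 0.
The discriminant is 9 + 16·2425 = 38809, and √38809 = 197.
So n = (3 + 197) / 8 = 200/8 = 25.

25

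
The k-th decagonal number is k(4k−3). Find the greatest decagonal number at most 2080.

2047

Solve n(4n−3) ≤ 2080 for integer n.
n = 23 gives 2047 ≤ 2080, while n = 24 gives 2232 > 2080; so the answer is 2047.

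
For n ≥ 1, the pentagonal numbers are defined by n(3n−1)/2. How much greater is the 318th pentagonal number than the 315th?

2847

318·(3·318 − 1)/2 = 151527 and 315·(3·315 − 1)/2 = 148680.
Difference: 151527 − 148680 = 2847.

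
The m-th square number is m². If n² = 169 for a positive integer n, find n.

We need n² = 169, so n = √169 = 13.
Check: 13² = 169. ✓

13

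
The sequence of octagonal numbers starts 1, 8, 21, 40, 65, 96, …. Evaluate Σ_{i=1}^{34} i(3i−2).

Σ i(3i−2) = 3Σi² − 2Σi over i = 1..34.
Σi = 595 and Σi² = 13685.
3·13685 − 2·595 = 39865.

39865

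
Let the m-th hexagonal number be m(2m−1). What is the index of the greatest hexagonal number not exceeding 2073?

Solve n(2n−1) ≤ 2073 for integer n.
n = 32 gives 2016 ≤ 2073, while n = 33 gives 2145 > 2073; so the answer is index 32.

32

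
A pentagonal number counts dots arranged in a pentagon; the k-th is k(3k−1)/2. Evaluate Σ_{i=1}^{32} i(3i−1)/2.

Σ i(3i−1)/2 = (3Σi² − Σi) / 2 over i = 1..32.
Σi = 528 and Σi² = 11440.
(3·11440 − 1·528) / 2 = 33792/2 = 16896.

16896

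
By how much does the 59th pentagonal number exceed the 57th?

347

59·(3·59 − 1)/2 = 5192 and 57·(3·57 − 1)/2 = 4845.
Difference: 5192 − 4845 = 347.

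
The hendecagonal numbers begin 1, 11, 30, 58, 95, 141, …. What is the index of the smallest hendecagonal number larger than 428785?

Solve n(9n−7)/2 > 428785 for integer n.
The largest n with value ≤ 428785 is 309 (since 428583 ≤ 428785 < 431365), so the first above is n = 310, value 431365.

310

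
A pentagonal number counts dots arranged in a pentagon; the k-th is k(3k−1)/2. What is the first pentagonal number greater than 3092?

3151

Solve n(3n−1)/2 > 3092 for integer n.
The largest n with value ≤ 3092 is 45 (since 3015 ≤ 3092 < 3151), so the first above is n = 46, value 3151.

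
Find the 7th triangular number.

7·8/2 = 56/2 = 28.

28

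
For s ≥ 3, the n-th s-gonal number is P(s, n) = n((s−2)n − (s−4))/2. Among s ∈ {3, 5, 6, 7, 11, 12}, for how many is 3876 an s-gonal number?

s = 3: P(3, 87) = 3828 and P(3, 88) = 3916; 3876 is not s-gonal.
s = 5: P(5, 51) = 3876. ✓
s = 6: P(6, 44) = 3828 and P(6, 45) = 4005; 3876 is not s-gonal.
s = 7: P(7, 39) = 3744 and P(7, 40) = 3940; 3876 is not s-gonal.
s = 11: P(11, 29) = 3683 and P(11, 30) = 3945; 3876 is not s-gonal.
s = 12: P(12, 28) = 3808 and P(12, 29) = 4089; 3876 is not s-gonal.
Hits: s ∈ {5} → 1.

1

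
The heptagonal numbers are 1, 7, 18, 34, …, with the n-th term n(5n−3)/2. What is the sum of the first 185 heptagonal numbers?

5293405

Σ i(5i−3)/2 = (5Σi² − 3Σi) / 2 over i = 1..185.
Σi = 17205 and Σi² = 2127685.
(5·2127685 − 3·17205) / 2 = 10586810/2 = 5293405.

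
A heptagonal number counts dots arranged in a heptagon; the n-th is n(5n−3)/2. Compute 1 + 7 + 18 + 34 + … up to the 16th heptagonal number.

Σ i(5i−3)/2 = (5Σi² − 3Σi) / 2 over i = 1..16.
Σi = 136 and Σi² = 1496.
(5·1496 − 3·136) / 2 = 7072/2 = 3536.

3536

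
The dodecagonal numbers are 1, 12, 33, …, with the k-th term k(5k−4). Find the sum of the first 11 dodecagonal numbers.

2266

Σ i(5i−4) = 5Σi² − 4Σi over i = 1..11.
Σi = 66 and Σi² = 506.
5·506 − 4·66 = 2266.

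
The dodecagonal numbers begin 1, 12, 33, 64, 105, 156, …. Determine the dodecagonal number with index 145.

104545

The 145th dodecagonal number is n(5n−4) with n = 145.
145·(5·145 − 4) = 145·721 = 104545.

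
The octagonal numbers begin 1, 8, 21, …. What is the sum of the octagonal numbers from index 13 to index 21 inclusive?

7677

Σ i(3i−2) = 3Σi² − 2Σi over i = 13..21.
Σi = 231 − 78 = 153 and Σi² = 3311 − 650 = 2661.
3·2661 − 2·153 = 7677.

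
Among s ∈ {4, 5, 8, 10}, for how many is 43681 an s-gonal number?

s = 4: P(4, 209) = 43681. ✓
s = 5: P(5, 170) = 43265 and P(5, 171) = 43776; 43681 is not s-gonal.
s = 8: P(8, 121) = 43681. ✓
s = 10: P(10, 104) = 42952 and P(10, 105) = 43785; 43681 is not s-gonal.
Hits: s ∈ {4, 8} → 2.

2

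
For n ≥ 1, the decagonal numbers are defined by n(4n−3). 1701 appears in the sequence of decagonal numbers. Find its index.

Set n(4n−3) = 1701, giving 4n² − 3n − 1701 = 0.
The discriminant is 9 + 16·1701 = 27225, and √27225 = 165.
So n = (3 + 165) / 8 = 168/8 = 21.
Check: 21·(4·21 − 3) = 1701. ✓

21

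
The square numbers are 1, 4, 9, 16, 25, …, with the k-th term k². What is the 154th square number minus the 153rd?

n² − (n−1)² = 2n − 1, so 154² − 153² = 2·154 − 1 = 307.

307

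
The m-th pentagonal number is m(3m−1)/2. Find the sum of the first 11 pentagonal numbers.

726

Σ i(3i−1)/2 = (3Σi² − Σi) / 2 over i = 1..11.
Σi = 66 and Σi² = 506.
(3·506 − 1·66) / 2 = 1452/2 = 726.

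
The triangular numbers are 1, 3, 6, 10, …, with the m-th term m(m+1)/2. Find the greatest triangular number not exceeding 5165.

Solve n(n+1)/2 ≤ 5165 for integer n.
n = 101 gives 5151 ≤ 5165, while n = 102 gives 5253 > 5165; so the answer is 5151.

5151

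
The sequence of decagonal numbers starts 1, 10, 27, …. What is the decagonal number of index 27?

The 27th decagonal number is n(4n−3) with n = 27.
27·(4·27 − 3) = 27·105 = 2835.

2835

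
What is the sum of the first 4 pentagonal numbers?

Σ i(3i−1)/2 = (3Σi² − Σi) / 2 over i = 1..4.
Σi = 10 and Σi² = 30.
(3·30 − 1·10) / 2 = 80/2 = 40.

40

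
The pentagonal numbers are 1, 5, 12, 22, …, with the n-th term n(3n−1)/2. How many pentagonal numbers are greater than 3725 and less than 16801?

The n-th pentagonal number is n(3n−1)/2.
Smallest index with value > 3725: n = 51 (giving 3876).
Largest index with value < 16801: n = 105 (giving 16485).
Indices 51 through 105: 55 terms.

55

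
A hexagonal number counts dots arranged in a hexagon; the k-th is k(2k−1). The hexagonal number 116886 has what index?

242

Set n(2n−1) = 116886, giving 2n² − n − 116886 = 0.
So n = (1 + 967) / 4 = 968/4 = 242.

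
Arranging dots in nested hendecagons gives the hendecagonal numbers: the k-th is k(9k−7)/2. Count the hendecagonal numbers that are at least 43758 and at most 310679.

The n-th hendecagonal number is n(9n−7)/2.
Smallest index with value ≥ 43758: n = 99 (giving 43758).
Largest index with value ≤ 310679: n = 263 (giving 310340).
Indices 99 through 263: 165 terms.

165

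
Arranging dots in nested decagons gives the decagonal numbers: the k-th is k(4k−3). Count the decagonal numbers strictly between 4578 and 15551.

The n-th decagonal number is n(4n−3).
Smallest index with value > 4578: n = 35 (giving 4795).
Largest index with value < 15551: n = 62 (giving 15190).
Indices 35 through 62: 28 terms.

28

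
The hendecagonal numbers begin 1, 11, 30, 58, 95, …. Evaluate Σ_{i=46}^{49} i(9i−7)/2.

39970

Σ i(9i−7)/2 = (9Σi² − 7Σi) / 2 over i = 46..49.
Σi = 1225 − 1035 = 190 and Σi² = 40425 − 31395 = 9030.
(9·9030 − 7·190) / 2 = 79940/2 = 39970.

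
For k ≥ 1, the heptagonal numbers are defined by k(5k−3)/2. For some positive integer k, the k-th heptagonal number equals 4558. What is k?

43

Set n(5n−3)/2 = 4558, giving 5n² − 3n − 9116 = 0.
The discriminant is 9 + 40·4558 = 182329, and √182329 = 427.
So n = (3 + 427) / 10 = 430/10 = 43.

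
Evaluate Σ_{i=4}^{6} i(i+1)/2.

46

Σ i(i+1)/2 = (Σi² + Σi) / 2 over i = 4..6.
Σi = 21 − 6 = 15 and Σi² = 91 − 14 = 77.
(1·77 + 1·15) / 2 = 92/2 = 46.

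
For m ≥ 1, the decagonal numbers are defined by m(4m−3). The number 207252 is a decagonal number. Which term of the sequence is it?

Set n(4n−3) = 207252, giving 4n² − 3n − 207252 = 0.
The discriminant is 9 + 16·207252 = 3316041, and √3316041 = 1821.
So n = (3 + 1821) / 8 = 1824/8 = 228.

228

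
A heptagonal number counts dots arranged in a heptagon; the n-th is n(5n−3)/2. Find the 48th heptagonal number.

5688

The 48th heptagonal number is n(5n−3)/2 with n = 48.
48·(5·48 − 3)/2 = 48·237/2 = 5688.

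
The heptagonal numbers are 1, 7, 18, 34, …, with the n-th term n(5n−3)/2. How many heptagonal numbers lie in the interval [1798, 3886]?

12

The n-th heptagonal number is n(5n−3)/2.
Smallest index with value ≥ 1798: n = 28 (giving 1918).
Largest index with value ≤ 3886: n = 39 (giving 3744).
Indices 28 through 39: 12 terms.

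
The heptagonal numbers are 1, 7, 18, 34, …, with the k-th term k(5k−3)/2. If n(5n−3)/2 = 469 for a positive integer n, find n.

Set n(5n−3)/2 = 469, giving 5n² − 3n − 938 = 0.
The discriminant is 9 + 40·469 = 18769, and √18769 = 137.
So n = (3 + 137) / 10 = 140/10 = 14.
Check: 14·(5·14 − 3)/2 = 469. ✓

14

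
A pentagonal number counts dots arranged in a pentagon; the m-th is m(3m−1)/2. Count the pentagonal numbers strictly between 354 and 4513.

40

The n-th pentagonal number is n(3n−1)/2.
Smallest index with value > 354: n = 16 (giving 376).
Largest index with value < 4513: n = 55 (giving 4510).
Indices 16 through 55: 40 terms.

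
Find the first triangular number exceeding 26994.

Solve n(n+1)/2 > 26994 for integer n.
The largest n with value ≤ 26994 is 231 (since 26796 ≤ 26994 < 27028), so the first above is n = 232, value 27028.

27028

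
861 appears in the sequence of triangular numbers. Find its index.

41

Set n(n+1)/2 = 861, giving n² + n − 1722 = 0.
So n = (-1 + 83) / 2 = 82/2 = 41.
Check: 41·42/2 = 861. ✓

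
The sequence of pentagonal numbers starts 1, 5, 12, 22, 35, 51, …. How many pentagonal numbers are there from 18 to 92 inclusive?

5

The n-th pentagonal number is n(3n−1)/2.
Smallest index with value ≥ 18: n = 4 (giving 22).
Largest index with value ≤ 92: n = 8 (giving 92).
Indices 4 through 8: 5 terms.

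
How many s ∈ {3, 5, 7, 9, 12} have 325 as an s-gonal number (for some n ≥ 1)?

2

s = 3: P(3, 25) = 325. ✓
s = 5: P(5, 14) = 287 and P(5, 15) = 330; 325 is not s-gonal.
s = 7: P(7, 11) = 286 and P(7, 12) = 342; 325 is not s-gonal.
s = 9: P(9, 10) = 325. ✓
s = 12: P(12, 8) = 288 and P(12, 9) = 369; 325 is not s-gonal.
Hits: s ∈ {3, 9} → 2.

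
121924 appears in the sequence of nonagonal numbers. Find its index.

187

Set n(7n−5)/2 = 121924, giving 7n² − 5n − 243848 = 0.
The discriminant is 25 + 56·121924 = 6827769, and √6827769 = 2613.
So n = (5 + 2613) / 14 = 2618/14 = 187.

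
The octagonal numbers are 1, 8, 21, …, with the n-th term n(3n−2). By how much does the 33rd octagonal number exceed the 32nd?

193

Consecutive octagonal numbers differ by 6n − 5: here 6·33 − 5 = 193.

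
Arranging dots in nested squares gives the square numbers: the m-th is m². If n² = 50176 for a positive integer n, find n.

224

We need n² = 50176, so n = √50176 = 224.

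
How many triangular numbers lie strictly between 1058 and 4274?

46

The n-th triangular number is n(n+1)/2.
Smallest index with value > 1058: n = 46 (giving 1081).
Largest index with value < 4274: n = 91 (giving 4186).
Indices 46 through 91: 46 terms.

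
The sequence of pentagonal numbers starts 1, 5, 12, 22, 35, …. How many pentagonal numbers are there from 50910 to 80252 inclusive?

47

The n-th pentagonal number is n(3n−1)/2.
Smallest index with value ≥ 50910: n = 185 (giving 51245).
Largest index with value ≤ 80252: n = 231 (giving 79926).
Indices 185 through 231: 47 terms.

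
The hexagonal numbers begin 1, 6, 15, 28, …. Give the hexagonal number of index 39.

The 39th hexagonal number is n(2n−1) with n = 39.
39·(2·39 − 1) = 39·77 = 3003.

3003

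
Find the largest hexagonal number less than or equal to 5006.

4950

Solve n(2n−1) ≤ 5006 for integer n.
n = 50 gives 4950 ≤ 5006, while n = 51 gives 5151 > 5006; so the answer is 4950.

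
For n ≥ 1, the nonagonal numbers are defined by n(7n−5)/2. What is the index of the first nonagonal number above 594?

Solve n(7n−5)/2 > 594 for integer n.
The largest n with value ≤ 594 is 13 (since 559 ≤ 594 < 651), so the first above is n = 14, value 651.

14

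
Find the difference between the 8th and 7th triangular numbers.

8

Consecutive triangular numbers differ by n: T_{8} − T_{7} = 8.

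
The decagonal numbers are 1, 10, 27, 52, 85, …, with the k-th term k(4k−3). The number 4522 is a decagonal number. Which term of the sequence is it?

Set n(4n−3) = 4522, giving 4n² − 3n − 4522 = 0.
The discriminant is 9 + 16·4522 = 72361, and √72361 = 269.
So n = (3 + 269) / 8 = 272/8 = 34.
Check: 34·(4·34 − 3) = 4522. ✓

34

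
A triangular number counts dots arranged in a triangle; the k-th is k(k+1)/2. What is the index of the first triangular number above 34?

8

Solve n(n+1)/2 > 34 for integer n.
The largest n with value ≤ 34 is 7 (since 28 ≤ 34 < 36), so the first above is n = 8, value 36.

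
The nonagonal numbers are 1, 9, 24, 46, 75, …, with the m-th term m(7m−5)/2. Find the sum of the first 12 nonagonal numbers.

2080

Σ i(7i−5)/2 = (7Σi² − 5Σi) / 2 over i = 1..12.
Σi = 78 and Σi² = 650.
(7·650 − 5·78) / 2 = 4160/2 = 2080.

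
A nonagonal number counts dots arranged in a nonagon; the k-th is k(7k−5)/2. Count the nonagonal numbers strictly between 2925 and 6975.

15

The n-th nonagonal number is n(7n−5)/2.
Smallest index with value > 2925: n = 30 (giving 3075).
Largest index with value < 6975: n = 44 (giving 6666).
Indices 30 through 44: 15 terms.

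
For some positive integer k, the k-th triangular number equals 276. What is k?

Set n(n+1)/2 = 276, giving n² + n − 552 = 0.
So n = (-1 + 47) / 2 = 46/2 = 23.

23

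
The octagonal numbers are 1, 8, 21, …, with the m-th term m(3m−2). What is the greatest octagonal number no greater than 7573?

7400

Solve n(3n−2) ≤ 7573 for integer n.
n = 50 gives 7400 ≤ 7573, while n = 51 gives 7701 > 7573; so the answer is 7400.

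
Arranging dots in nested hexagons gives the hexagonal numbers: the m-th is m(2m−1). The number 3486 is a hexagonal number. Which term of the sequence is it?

Set n(2n−1) = 3486, giving 2n² − n − 3486 = 0.
The discriminant is 1 + 8·3486 = 27889, and √27889 = 167.
So n = (1 + 167) / 4 = 168/4 = 42.

42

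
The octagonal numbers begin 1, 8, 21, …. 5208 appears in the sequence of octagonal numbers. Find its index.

Set n(3n−2) = 5208, giving 3n² − 2n − 5208 = 0.
The discriminant is 4 + 12·5208 = 62500, and √62500 = 250.
So n = (2 + 250) / 6 = 252/6 = 42.
Check: 42·(3·42 − 2) = 5208. ✓

42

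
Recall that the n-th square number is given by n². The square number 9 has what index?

We need n² = 9, so n = √9 = 3.

3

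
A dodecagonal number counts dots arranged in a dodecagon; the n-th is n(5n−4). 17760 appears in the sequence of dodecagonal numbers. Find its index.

60

Set n(5n−4) = 17760, giving 5n² − 4n − 17760 = 0.
The discriminant is 16 + 20·17760 = 355216, and √355216 = 596.
So n = (4 + 596) / 10 = 600/10 = 60.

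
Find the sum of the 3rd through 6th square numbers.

86

Σ_{i=3}^{6} i² = 91 − 5 = 86.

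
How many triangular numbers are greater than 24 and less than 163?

The n-th triangular number is n(n+1)/2.
Smallest index with value > 24: n = 7 (giving 28).
Largest index with value < 163: n = 17 (giving 153).
Indices 7 through 17: 11 terms.

11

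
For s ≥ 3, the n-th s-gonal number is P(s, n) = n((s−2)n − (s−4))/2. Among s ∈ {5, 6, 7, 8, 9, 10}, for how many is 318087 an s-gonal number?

s = 5: P(5, 460) = 317170 and P(5, 461) = 318551; 318087 is not s-gonal.
s = 6: P(6, 399) = 318003 and P(6, 400) = 319600; 318087 is not s-gonal.
s = 7: P(7, 357) = 318087. ✓
s = 8: P(8, 325) = 316225 and P(8, 326) = 318176; 318087 is not s-gonal.
s = 9: P(9, 301) = 316351 and P(9, 302) = 318459; 318087 is not s-gonal.
s = 10: P(10, 282) = 317250 and P(10, 283) = 319507; 318087 is not s-gonal.
Hits: s ∈ {7} → 1.

1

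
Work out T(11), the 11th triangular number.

66

11·12/2 = 132/2 = 66.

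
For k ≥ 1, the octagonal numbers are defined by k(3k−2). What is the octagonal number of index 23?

1541

23·(3·23 − 2) = 23·67 = 1541.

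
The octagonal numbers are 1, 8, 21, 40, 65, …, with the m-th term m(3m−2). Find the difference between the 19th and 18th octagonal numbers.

Consecutive octagonal numbers differ by 6n − 5: here 6·19 − 5 = 109.

109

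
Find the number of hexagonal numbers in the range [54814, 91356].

The n-th hexagonal number is n(2n−1).
Smallest index with value ≥ 54814: n = 166 (giving 54946).
Largest index with value ≤ 91356: n = 213 (giving 90525).
Indices 166 through 213: 48 terms.

48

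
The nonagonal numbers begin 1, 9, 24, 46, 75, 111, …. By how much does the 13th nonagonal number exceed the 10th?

13·(7·13 − 5)/2 = 559 and 10·(7·10 − 5)/2 = 325.
Difference: 559 − 325 = 234.

234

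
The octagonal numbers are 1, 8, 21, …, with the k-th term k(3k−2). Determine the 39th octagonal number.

The 39th octagonal number is n(3n−2) with n = 39.
39·(3·39 − 2) = 39·115 = 4485.

4485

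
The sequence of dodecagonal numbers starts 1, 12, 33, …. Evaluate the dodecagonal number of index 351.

The 351st dodecagonal number is n(5n−4) with n = 351.
351·(5·351 − 4) = 351·1751 = 614601.

614601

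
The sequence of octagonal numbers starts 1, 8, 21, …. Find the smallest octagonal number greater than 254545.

255208

Solve n(3n−2) > 254545 for integer n.
The largest n with value ≤ 254545 is 291 (since 253461 ≤ 254545 < 255208), so the first above is n = 292, value 255208.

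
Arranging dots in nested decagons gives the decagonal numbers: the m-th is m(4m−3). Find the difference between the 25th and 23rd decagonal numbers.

378

25·(4·25 − 3) = 2425 and 23·(4·23 − 3) = 2047.
Difference: 2425 − 2047 = 378.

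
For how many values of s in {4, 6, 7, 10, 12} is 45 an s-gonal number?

s = 4: P(4, 6) = 36 and P(4, 7) = 49; 45 is not s-gonal.
s = 6: P(6, 5) = 45. ✓
s = 7: P(7, 4) = 34 and P(7, 5) = 55; 45 is not s-gonal.
s = 10: P(10, 3) = 27 and P(10, 4) = 52; 45 is not s-gonal.
s = 12: P(12, 3) = 33 and P(12, 4) = 64; 45 is not s-gonal.
Hits: s ∈ {6} → 1.

1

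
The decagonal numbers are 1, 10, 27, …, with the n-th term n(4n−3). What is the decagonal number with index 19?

1387

The 19th decagonal number is n(4n−3) with n = 19.
19·(4·19 − 3) = 19·73 = 1387.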